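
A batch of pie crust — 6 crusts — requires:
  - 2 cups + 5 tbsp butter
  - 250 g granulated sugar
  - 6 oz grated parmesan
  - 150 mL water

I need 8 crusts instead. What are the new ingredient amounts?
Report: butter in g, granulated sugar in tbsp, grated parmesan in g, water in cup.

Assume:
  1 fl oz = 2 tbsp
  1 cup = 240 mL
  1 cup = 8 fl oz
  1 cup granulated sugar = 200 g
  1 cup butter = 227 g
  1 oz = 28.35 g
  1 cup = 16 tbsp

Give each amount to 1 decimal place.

butter: 699.9 g; granulated sugar: 26.7 tbsp; grated parmesan: 226.8 g; water: 0.8 cup

Scaling factor: 8/6 = 4/3.
butter: (2 cup + 5 tbsp = 2.3125 cup) × 4/3 × 227 g/cup ≈ 699.9 g
granulated sugar: 250 g × 4/3 ÷ 200 g/cup × 16 tbsp/cup ≈ 26.7 tbsp
grated parmesan: 6 oz × 4/3 × 28.35 g/oz = 226.8 g
water: 150 mL × 4/3 ÷ 240 mL/cup ≈ 0.8 cup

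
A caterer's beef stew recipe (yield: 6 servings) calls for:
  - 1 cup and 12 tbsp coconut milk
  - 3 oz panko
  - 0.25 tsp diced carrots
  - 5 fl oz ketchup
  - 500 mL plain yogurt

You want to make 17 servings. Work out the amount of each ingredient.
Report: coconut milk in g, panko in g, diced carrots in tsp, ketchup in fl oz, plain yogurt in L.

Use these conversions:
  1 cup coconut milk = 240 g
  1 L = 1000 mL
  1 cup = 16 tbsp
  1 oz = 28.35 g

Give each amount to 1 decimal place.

coconut milk: 1190.0 g; panko: 241.0 g; diced carrots: 0.7 tsp; ketchup: 14.2 fl oz; plain yogurt: 1.4 L

Scaling factor: 17/6.
coconut milk: (1 cup + 12 tbsp = 1.75 cup) × 17/6 × 240 g/cup = 1190.0 g
panko: 3 oz × 17/6 × 28.35 g/oz ≈ 241.0 g
diced carrots: 0.25 tsp × 17/6 ≈ 0.7 tsp
ketchup: 5 fl oz × 17/6 ≈ 14.2 fl oz
plain yogurt: 500 mL × 17/6 ÷ 1000 mL/L ≈ 1.4 L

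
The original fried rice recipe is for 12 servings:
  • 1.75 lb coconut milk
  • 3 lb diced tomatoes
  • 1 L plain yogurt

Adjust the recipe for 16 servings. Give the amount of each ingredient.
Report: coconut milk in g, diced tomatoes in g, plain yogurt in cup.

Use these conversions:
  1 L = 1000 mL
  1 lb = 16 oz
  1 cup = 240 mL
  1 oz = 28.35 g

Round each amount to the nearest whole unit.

Scaling factor: 16/12 = 4/3.
coconut milk: 1.75 lb × 4/3 × 16 oz/lb × 28.35 g/oz ≈ 1058 g
diced tomatoes: 3 lb × 4/3 × 16 oz/lb × 28.35 g/oz ≈ 1814 g
plain yogurt: 1 L × 4/3 × 1000 mL/L ÷ 240 mL/cup ≈ 6 cup

coconut milk: 1058 g; diced tomatoes: 1814 g; plain yogurt: 6 cup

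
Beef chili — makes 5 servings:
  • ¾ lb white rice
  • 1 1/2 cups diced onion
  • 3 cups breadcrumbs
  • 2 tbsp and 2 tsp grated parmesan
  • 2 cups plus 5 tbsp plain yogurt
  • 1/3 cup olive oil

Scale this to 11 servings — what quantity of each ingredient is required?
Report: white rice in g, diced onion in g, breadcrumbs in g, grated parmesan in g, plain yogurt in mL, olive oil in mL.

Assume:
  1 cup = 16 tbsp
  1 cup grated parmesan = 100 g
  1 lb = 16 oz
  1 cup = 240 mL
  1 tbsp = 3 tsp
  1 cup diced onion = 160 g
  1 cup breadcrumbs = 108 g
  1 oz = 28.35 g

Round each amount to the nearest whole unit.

white rice: 748 g; diced onion: 528 g; breadcrumbs: 713 g; grated parmesan: 37 g; plain yogurt: 1221 mL; olive oil: 176 mL

Scaling factor: 11/5 = 2.2.
white rice: 0.75 lb × 11/5 × 16 oz/lb × 28.35 g/oz ≈ 748 g
diced onion: 1.5 cup × 11/5 × 160 g/cup = 528 g
breadcrumbs: 3 cup × 11/5 × 108 g/cup ≈ 713 g
grated parmesan: (2 tbsp + 2 tsp = 8/3 tbsp) × 11/5 ÷ 16 tbsp/cup × 100 g/cup ≈ 37 g
plain yogurt: (2 cup + 5 tbsp = 2.3125 cup) × 11/5 × 240 mL/cup = 1221 mL
olive oil: 1/3 cup × 11/5 × 240 mL/cup = 176 mL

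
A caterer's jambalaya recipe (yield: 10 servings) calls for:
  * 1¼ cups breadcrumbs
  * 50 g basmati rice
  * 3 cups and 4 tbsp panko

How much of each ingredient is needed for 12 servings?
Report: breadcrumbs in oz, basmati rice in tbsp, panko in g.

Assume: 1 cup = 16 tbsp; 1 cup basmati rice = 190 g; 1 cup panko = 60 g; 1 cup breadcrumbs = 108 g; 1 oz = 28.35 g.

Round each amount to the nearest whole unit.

breadcrumbs: 6 oz; basmati rice: 5 tbsp; panko: 234 g

Scaling factor: 12/10 = 6/5 = 1.2.
breadcrumbs: 1.25 cup × 6/5 × 108 g/cup ÷ 28.35 g/oz ≈ 6 oz
basmati rice: 50 g × 6/5 ÷ 190 g/cup × 16 tbsp/cup ≈ 5 tbsp
panko: (3 cup + 4 tbsp = 3.25 cup) × 6/5 × 60 g/cup = 234 g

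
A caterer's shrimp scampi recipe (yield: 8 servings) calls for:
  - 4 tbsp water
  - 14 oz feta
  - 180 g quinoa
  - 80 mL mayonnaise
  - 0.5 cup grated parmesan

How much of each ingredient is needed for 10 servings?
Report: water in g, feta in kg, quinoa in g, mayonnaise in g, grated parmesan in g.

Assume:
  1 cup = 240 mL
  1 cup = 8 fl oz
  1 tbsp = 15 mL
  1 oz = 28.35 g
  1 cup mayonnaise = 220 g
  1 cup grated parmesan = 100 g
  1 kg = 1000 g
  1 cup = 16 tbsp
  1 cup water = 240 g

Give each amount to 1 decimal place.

Scaling factor: 10/8 = 5/4 = 1.25.
water: 4 tbsp × 5/4 ÷ 16 tbsp/cup × 240 g/cup = 75.0 g
feta: 14 oz × 5/4 × 28.35 g/oz ÷ 1000 g/kg ≈ 0.5 kg
quinoa: 180 g × 5/4 = 225.0 g
mayonnaise: 80 mL × 5/4 ÷ 240 mL/cup × 220 g/cup ≈ 91.7 g
grated parmesan: 0.5 cup × 5/4 × 100 g/cup = 62.5 g

water: 75.0 g; feta: 0.5 kg; quinoa: 225.0 g; mayonnaise: 91.7 g; grated parmesan: 62.5 g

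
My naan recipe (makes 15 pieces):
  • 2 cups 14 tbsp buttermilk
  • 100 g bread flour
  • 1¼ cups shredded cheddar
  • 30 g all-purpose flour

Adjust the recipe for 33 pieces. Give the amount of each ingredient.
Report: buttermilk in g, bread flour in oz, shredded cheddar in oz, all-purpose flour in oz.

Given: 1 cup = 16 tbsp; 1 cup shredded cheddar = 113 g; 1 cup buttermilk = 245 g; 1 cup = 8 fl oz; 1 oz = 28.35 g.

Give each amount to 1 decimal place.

buttermilk: 1549.6 g; bread flour: 7.8 oz; shredded cheddar: 11.0 oz; all-purpose flour: 2.3 oz

Scaling factor: 33/15 = 11/5 = 2.2.
buttermilk: (2 cup + 14 tbsp = 2.875 cup) × 11/5 × 245 g/cup ≈ 1549.6 g
bread flour: 100 g × 11/5 ÷ 28.35 g/oz ≈ 7.8 oz
shredded cheddar: 1.25 cup × 11/5 × 113 g/cup ÷ 28.35 g/oz ≈ 11.0 oz
all-purpose flour: 30 g × 11/5 ÷ 28.35 g/oz ≈ 2.3 oz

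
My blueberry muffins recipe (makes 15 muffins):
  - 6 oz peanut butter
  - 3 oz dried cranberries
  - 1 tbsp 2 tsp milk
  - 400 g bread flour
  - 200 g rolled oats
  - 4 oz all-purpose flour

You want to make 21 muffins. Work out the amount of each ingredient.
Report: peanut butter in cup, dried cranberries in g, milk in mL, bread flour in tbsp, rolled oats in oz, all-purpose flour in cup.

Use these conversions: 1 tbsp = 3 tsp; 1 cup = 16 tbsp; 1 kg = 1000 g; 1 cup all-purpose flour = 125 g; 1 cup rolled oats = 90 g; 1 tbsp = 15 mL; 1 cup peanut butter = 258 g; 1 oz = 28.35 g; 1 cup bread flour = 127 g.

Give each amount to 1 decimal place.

peanut butter: 0.9 cup; dried cranberries: 119.1 g; milk: 35.0 mL; bread flour: 70.6 tbsp; rolled oats: 9.9 oz; all-purpose flour: 1.3 cup

Scaling factor: 21/15 = 7/5 = 1.4.
peanut butter: 6 oz × 7/5 × 28.35 g/oz ÷ 258 g/cup ≈ 0.9 cup
dried cranberries: 3 oz × 7/5 × 28.35 g/oz ≈ 119.1 g
milk: (1 tbsp + 2 tsp = 5/3 tbsp) × 7/5 × 15 mL/tbsp = 35.0 mL
bread flour: 400 g × 7/5 ÷ 127 g/cup × 16 tbsp/cup ≈ 70.6 tbsp
rolled oats: 200 g × 7/5 ÷ 28.35 g/oz ≈ 9.9 oz
all-purpose flour: 4 oz × 7/5 × 28.35 g/oz ÷ 125 g/cup ≈ 1.3 cup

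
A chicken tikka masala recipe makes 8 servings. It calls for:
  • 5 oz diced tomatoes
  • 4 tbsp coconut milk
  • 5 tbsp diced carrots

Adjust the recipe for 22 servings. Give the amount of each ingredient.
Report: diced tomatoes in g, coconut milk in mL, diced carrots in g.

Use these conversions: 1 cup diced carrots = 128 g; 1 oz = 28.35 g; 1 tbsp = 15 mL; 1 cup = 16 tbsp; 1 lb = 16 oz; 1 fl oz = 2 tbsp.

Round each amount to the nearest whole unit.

diced tomatoes: 390 g; coconut milk: 165 mL; diced carrots: 110 g

Scaling factor: 22/8 = 11/4 = 2.75.
diced tomatoes: 5 oz × 11/4 × 28.35 g/oz ≈ 390 g
coconut milk: 4 tbsp × 11/4 × 15 mL/tbsp = 165 mL
diced carrots: 5 tbsp × 11/4 ÷ 16 tbsp/cup × 128 g/cup = 110 g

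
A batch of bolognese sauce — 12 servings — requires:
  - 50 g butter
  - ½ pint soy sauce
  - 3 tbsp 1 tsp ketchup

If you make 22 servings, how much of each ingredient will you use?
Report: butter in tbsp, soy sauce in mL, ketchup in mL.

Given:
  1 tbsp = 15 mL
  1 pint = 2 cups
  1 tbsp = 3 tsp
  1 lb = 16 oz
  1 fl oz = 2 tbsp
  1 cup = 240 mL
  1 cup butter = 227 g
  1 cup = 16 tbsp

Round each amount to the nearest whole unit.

Scaling factor: 22/12 = 11/6.
butter: 50 g × 11/6 ÷ 227 g/cup × 16 tbsp/cup ≈ 6 tbsp
soy sauce: 0.5 pint × 11/6 × 2 cup/pint × 240 mL/cup = 440 mL
ketchup: (3 tbsp + 1 tsp = 10/3 tbsp) × 11/6 × 15 mL/tbsp ≈ 92 mL

butter: 6 tbsp; soy sauce: 440 mL; ketchup: 92 mL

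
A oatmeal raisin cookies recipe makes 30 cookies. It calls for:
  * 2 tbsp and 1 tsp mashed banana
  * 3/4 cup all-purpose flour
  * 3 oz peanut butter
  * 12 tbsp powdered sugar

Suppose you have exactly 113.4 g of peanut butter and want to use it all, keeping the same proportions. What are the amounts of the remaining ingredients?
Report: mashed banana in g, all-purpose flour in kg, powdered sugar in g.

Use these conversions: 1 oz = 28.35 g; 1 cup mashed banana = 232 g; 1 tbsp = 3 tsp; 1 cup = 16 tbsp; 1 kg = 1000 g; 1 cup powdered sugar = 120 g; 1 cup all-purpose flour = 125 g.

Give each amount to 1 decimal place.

The original recipe has 85.05 g of peanut butter, so the scaling factor is 113.4 ÷ 85.05 = 4/3.
mashed banana: (2 tbsp + 1 tsp = 7/3 tbsp) × 4/3 ÷ 16 tbsp/cup × 232 g/cup ≈ 45.1 g
all-purpose flour: 0.75 cup × 4/3 × 125 g/cup ÷ 1000 g/kg ≈ 0.1 kg
powdered sugar: 12 tbsp × 4/3 ÷ 16 tbsp/cup × 120 g/cup = 120.0 g

mashed banana: 45.1 g; all-purpose flour: 0.1 kg; powdered sugar: 120.0 g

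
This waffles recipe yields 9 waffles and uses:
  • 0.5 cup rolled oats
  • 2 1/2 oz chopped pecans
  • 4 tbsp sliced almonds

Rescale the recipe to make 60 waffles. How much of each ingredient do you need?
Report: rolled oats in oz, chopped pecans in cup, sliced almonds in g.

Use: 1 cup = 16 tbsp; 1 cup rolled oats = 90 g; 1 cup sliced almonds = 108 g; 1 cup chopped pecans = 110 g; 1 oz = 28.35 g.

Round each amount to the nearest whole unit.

rolled oats: 11 oz; chopped pecans: 4 cup; sliced almonds: 180 g

Scaling factor: 60/9 = 20/3.
rolled oats: 0.5 cup × 20/3 × 90 g/cup ÷ 28.35 g/oz ≈ 11 oz
chopped pecans: 2.5 oz × 20/3 × 28.35 g/oz ÷ 110 g/cup ≈ 4 cup
sliced almonds: 4 tbsp × 20/3 ÷ 16 tbsp/cup × 108 g/cup = 180 g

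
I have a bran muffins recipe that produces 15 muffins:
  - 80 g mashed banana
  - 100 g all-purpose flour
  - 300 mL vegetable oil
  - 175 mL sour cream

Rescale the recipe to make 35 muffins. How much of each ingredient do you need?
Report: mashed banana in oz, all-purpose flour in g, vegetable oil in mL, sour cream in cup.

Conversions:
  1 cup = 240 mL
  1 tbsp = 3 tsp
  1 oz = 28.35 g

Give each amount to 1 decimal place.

Scaling factor: 35/15 = 7/3.
mashed banana: 80 g × 7/3 ÷ 28.35 g/oz ≈ 6.6 oz
all-purpose flour: 100 g × 7/3 ≈ 233.3 g
vegetable oil: 300 mL × 7/3 = 700.0 mL
sour cream: 175 mL × 7/3 ÷ 240 mL/cup ≈ 1.7 cup

mashed banana: 6.6 oz; all-purpose flour: 233.3 g; vegetable oil: 700.0 mL; sour cream: 1.7 cup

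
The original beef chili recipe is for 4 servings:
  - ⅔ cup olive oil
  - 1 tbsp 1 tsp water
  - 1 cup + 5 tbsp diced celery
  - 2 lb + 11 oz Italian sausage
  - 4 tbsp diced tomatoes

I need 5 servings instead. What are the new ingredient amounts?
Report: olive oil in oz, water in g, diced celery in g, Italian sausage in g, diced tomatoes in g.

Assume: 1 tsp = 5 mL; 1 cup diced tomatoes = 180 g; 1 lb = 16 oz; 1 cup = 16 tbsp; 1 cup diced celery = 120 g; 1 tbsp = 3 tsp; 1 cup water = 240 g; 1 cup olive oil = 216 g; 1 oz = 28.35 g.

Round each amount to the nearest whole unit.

olive oil: 6 oz; water: 25 g; diced celery: 197 g; Italian sausage: 1524 g; diced tomatoes: 56 g

Scaling factor: 5/4 = 1.25.
olive oil: 2/3 cup × 5/4 × 216 g/cup ÷ 28.35 g/oz ≈ 6 oz
water: (1 tbsp + 1 tsp = 4/3 tbsp) × 5/4 ÷ 16 tbsp/cup × 240 g/cup = 25 g
diced celery: (1 cup + 5 tbsp = 1.3125 cup) × 5/4 × 120 g/cup ≈ 197 g
Italian sausage: (2 lb + 11 oz = 2.6875 lb) × 5/4 × 16 oz/lb × 28.35 g/oz ≈ 1524 g
diced tomatoes: 4 tbsp × 5/4 ÷ 16 tbsp/cup × 180 g/cup ≈ 56 g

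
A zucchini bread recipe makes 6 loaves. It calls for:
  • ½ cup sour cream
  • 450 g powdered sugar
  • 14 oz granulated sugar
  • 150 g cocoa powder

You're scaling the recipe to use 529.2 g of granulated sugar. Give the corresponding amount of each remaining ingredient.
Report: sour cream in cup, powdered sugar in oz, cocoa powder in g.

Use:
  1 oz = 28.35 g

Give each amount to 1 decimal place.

The original recipe has 396.9 g of granulated sugar, so the scaling factor is 529.2 ÷ 396.9 = 4/3.
sour cream: 0.5 cup × 4/3 ≈ 0.7 cup
powdered sugar: 450 g × 4/3 ÷ 28.35 g/oz ≈ 21.2 oz
cocoa powder: 150 g × 4/3 = 200.0 g

sour cream: 0.7 cup; powdered sugar: 21.2 oz; cocoa powder: 200.0 g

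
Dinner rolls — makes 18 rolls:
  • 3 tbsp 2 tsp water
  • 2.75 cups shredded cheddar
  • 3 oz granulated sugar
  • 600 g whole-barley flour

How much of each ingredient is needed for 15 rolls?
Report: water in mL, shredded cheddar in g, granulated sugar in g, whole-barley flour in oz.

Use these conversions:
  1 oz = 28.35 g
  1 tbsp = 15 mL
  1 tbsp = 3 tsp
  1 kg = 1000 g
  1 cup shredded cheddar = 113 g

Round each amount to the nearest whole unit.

Scaling factor: 15/18 = 5/6.
water: (3 tbsp + 2 tsp = 11/3 tbsp) × 5/6 × 15 mL/tbsp ≈ 46 mL
shredded cheddar: 2.75 cup × 5/6 × 113 g/cup ≈ 259 g
granulated sugar: 3 oz × 5/6 × 28.35 g/oz ≈ 71 g
whole-barley flour: 600 g × 5/6 ÷ 28.35 g/oz ≈ 18 oz

water: 46 mL; shredded cheddar: 259 g; granulated sugar: 71 g; whole-barley flour: 18 oz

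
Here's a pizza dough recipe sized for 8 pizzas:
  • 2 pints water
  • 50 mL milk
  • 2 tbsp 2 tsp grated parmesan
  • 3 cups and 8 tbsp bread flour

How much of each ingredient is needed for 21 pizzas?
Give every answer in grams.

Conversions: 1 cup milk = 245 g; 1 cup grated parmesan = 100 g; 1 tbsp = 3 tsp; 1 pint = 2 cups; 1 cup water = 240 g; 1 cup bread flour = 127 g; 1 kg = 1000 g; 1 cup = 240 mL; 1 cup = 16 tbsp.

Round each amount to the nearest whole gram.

Scaling factor: 21/8 = 2.625.
water: 2 pint × 21/8 × 2 cup/pint × 240 g/cup = 2520 g
milk: 50 mL × 21/8 ÷ 240 mL/cup × 245 g/cup ≈ 134 g
grated parmesan: (2 tbsp + 2 tsp = 8/3 tbsp) × 21/8 ÷ 16 tbsp/cup × 100 g/cup ≈ 44 g
bread flour: (3 cup + 8 tbsp = 3.5 cup) × 21/8 × 127 g/cup ≈ 1167 g

water: 2520 g; milk: 134 g; grated parmesan: 44 g; bread flour: 1167 g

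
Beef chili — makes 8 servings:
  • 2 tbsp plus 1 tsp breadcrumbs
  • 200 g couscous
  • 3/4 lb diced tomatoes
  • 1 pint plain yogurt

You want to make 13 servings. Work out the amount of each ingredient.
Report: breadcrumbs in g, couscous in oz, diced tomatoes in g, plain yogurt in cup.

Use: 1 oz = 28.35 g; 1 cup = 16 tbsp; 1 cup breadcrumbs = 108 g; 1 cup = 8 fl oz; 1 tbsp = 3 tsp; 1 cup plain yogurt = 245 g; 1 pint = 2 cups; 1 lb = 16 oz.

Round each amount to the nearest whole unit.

breadcrumbs: 26 g; couscous: 11 oz; diced tomatoes: 553 g; plain yogurt: 3 cup

Scaling factor: 13/8 = 1.625.
breadcrumbs: (2 tbsp + 1 tsp = 7/3 tbsp) × 13/8 ÷ 16 tbsp/cup × 108 g/cup ≈ 26 g
couscous: 200 g × 13/8 ÷ 28.35 g/oz ≈ 11 oz
diced tomatoes: 0.75 lb × 13/8 × 16 oz/lb × 28.35 g/oz ≈ 553 g
plain yogurt: 1 pint × 13/8 × 2 cup/pint ≈ 3 cup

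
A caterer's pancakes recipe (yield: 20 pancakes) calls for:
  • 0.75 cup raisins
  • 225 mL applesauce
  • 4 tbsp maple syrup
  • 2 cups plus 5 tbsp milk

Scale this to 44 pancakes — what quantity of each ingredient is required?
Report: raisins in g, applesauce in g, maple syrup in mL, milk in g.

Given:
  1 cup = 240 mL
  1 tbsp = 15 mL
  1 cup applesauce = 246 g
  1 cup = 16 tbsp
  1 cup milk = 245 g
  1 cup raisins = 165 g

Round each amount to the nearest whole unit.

raisins: 272 g; applesauce: 507 g; maple syrup: 132 mL; milk: 1246 g

Scaling factor: 44/20 = 11/5 = 2.2.
raisins: 0.75 cup × 11/5 × 165 g/cup ≈ 272 g
applesauce: 225 mL × 11/5 ÷ 240 mL/cup × 246 g/cup ≈ 507 g
maple syrup: 4 tbsp × 11/5 × 15 mL/tbsp = 132 mL
milk: (2 cup + 5 tbsp = 2.3125 cup) × 11/5 × 245 g/cup ≈ 1246 g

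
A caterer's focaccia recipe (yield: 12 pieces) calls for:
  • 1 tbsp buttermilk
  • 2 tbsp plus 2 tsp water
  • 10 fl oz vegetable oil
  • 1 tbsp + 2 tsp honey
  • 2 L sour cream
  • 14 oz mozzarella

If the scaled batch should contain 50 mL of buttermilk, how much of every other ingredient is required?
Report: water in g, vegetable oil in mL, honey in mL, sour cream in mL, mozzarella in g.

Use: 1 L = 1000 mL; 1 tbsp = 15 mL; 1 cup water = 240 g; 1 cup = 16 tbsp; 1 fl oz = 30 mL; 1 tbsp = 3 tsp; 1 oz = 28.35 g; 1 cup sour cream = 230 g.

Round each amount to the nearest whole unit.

water: 133 g; vegetable oil: 1000 mL; honey: 83 mL; sour cream: 6667 mL; mozzarella: 1323 g

The original recipe has 15 mL of buttermilk, so the scaling factor is 50 ÷ 15 = 10/3.
water: (2 tbsp + 2 tsp = 8/3 tbsp) × 10/3 ÷ 16 tbsp/cup × 240 g/cup ≈ 133 g
vegetable oil: 10 fl oz × 10/3 × 30 mL/fl oz = 1000 mL
honey: (1 tbsp + 2 tsp = 5/3 tbsp) × 10/3 × 15 mL/tbsp ≈ 83 mL
sour cream: 2 L × 10/3 × 1000 mL/L ≈ 6667 mL
mozzarella: 14 oz × 10/3 × 28.35 g/oz = 1323 g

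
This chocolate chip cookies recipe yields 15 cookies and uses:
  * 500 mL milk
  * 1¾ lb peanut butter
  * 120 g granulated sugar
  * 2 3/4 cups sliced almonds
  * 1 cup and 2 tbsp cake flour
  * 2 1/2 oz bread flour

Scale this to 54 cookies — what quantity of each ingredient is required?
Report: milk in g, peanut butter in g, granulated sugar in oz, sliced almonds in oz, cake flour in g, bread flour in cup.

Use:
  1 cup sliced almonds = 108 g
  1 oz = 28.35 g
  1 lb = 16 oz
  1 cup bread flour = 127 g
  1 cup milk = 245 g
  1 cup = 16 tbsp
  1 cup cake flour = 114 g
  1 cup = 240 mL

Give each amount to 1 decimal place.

Scaling factor: 54/15 = 18/5 = 3.6.
milk: 500 mL × 18/5 ÷ 240 mL/cup × 245 g/cup = 1837.5 g
peanut butter: 1.75 lb × 18/5 × 16 oz/lb × 28.35 g/oz ≈ 2857.7 g
granulated sugar: 120 g × 18/5 ÷ 28.35 g/oz ≈ 15.2 oz
sliced almonds: 2.75 cup × 18/5 × 108 g/cup ÷ 28.35 g/oz ≈ 37.7 oz
cake flour: (1 cup + 2 tbsp = 1.125 cup) × 18/5 × 114 g/cup = 461.7 g
bread flour: 2.5 oz × 18/5 × 28.35 g/oz ÷ 127 g/cup ≈ 2.0 cup

milk: 1837.5 g; peanut butter: 2857.7 g; granulated sugar: 15.2 oz; sliced almonds: 37.7 oz; cake flour: 461.7 g; bread flour: 2.0 cup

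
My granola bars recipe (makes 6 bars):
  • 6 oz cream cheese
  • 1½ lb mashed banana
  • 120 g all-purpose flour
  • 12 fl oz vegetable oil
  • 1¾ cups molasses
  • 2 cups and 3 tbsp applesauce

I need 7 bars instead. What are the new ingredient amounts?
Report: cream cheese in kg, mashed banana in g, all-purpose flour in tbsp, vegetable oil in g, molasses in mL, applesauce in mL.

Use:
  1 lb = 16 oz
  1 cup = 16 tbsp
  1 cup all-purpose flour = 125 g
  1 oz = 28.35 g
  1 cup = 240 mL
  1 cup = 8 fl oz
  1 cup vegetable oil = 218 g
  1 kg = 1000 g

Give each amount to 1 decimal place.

cream cheese: 0.2 kg; mashed banana: 793.8 g; all-purpose flour: 17.9 tbsp; vegetable oil: 381.5 g; molasses: 490.0 mL; applesauce: 612.5 mL

Scaling factor: 7/6.
cream cheese: 6 oz × 7/6 × 28.35 g/oz ÷ 1000 g/kg ≈ 0.2 kg
mashed banana: 1.5 lb × 7/6 × 16 oz/lb × 28.35 g/oz = 793.8 g
all-purpose flour: 120 g × 7/6 ÷ 125 g/cup × 16 tbsp/cup ≈ 17.9 tbsp
vegetable oil: 12 fl oz × 7/6 ÷ 8 fl oz/cup × 218 g/cup = 381.5 g
molasses: 1.75 cup × 7/6 × 240 mL/cup = 490.0 mL
applesauce: (2 cup + 3 tbsp = 2.1875 cup) × 7/6 × 240 mL/cup = 612.5 mL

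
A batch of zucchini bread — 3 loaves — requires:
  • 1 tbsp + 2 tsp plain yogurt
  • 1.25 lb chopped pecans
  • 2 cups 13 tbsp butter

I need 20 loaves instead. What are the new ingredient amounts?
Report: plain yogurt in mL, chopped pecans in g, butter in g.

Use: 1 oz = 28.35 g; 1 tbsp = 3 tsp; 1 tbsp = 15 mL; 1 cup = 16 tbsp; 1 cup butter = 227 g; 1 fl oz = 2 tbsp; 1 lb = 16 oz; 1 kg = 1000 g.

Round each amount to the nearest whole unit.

Scaling factor: 20/3.
plain yogurt: (1 tbsp + 2 tsp = 5/3 tbsp) × 20/3 × 15 mL/tbsp ≈ 167 mL
chopped pecans: 1.25 lb × 20/3 × 16 oz/lb × 28.35 g/oz = 3780 g
butter: (2 cup + 13 tbsp = 2.8125 cup) × 20/3 × 227 g/cup ≈ 4256 g

plain yogurt: 167 mL; chopped pecans: 3780 g; butter: 4256 g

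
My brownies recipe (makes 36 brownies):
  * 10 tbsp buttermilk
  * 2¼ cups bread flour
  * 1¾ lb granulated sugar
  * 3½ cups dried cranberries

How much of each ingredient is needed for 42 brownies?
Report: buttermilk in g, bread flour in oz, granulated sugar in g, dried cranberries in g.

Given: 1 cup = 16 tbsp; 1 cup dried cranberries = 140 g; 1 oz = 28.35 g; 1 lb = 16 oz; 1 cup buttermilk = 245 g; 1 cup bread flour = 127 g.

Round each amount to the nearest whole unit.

buttermilk: 179 g; bread flour: 12 oz; granulated sugar: 926 g; dried cranberries: 572 g

Scaling factor: 42/36 = 7/6.
buttermilk: 10 tbsp × 7/6 ÷ 16 tbsp/cup × 245 g/cup ≈ 179 g
bread flour: 2.25 cup × 7/6 × 127 g/cup ÷ 28.35 g/oz ≈ 12 oz
granulated sugar: 1.75 lb × 7/6 × 16 oz/lb × 28.35 g/oz ≈ 926 g
dried cranberries: 3.5 cup × 7/6 × 140 g/cup ≈ 572 g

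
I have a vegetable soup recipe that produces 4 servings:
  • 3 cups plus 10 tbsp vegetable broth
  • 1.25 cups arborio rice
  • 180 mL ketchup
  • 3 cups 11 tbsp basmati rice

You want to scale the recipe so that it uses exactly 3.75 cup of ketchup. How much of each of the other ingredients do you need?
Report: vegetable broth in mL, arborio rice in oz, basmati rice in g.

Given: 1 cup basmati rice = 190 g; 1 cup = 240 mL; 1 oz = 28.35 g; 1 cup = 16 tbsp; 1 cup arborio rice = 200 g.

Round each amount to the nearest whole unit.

vegetable broth: 4350 mL; arborio rice: 44 oz; basmati rice: 3503 g

The original recipe has 0.75 cup of ketchup, so the scaling factor is 3.75 ÷ 0.75 = 5.
vegetable broth: (3 cup + 10 tbsp = 3.625 cup) × 5 × 240 mL/cup = 4350 mL
arborio rice: 1.25 cup × 5 × 200 g/cup ÷ 28.35 g/oz ≈ 44 oz
basmati rice: (3 cup + 11 tbsp = 3.6875 cup) × 5 × 190 g/cup ≈ 3503 g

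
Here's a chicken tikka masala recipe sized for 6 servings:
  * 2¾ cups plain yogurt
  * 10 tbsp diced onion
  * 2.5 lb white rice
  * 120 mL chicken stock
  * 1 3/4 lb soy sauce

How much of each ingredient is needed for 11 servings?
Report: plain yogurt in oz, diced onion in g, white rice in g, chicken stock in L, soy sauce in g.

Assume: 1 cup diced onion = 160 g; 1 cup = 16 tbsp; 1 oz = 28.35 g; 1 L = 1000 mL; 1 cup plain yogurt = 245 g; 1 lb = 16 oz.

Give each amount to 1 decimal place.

plain yogurt: 43.6 oz; diced onion: 183.3 g; white rice: 2079.0 g; chicken stock: 0.2 L; soy sauce: 1455.3 g

Scaling factor: 11/6.
plain yogurt: 2.75 cup × 11/6 × 245 g/cup ÷ 28.35 g/oz ≈ 43.6 oz
diced onion: 10 tbsp × 11/6 ÷ 16 tbsp/cup × 160 g/cup ≈ 183.3 g
white rice: 2.5 lb × 11/6 × 16 oz/lb × 28.35 g/oz = 2079.0 g
chicken stock: 120 mL × 11/6 ÷ 1000 mL/L ≈ 0.2 L
soy sauce: 1.75 lb × 11/6 × 16 oz/lb × 28.35 g/oz = 1455.3 g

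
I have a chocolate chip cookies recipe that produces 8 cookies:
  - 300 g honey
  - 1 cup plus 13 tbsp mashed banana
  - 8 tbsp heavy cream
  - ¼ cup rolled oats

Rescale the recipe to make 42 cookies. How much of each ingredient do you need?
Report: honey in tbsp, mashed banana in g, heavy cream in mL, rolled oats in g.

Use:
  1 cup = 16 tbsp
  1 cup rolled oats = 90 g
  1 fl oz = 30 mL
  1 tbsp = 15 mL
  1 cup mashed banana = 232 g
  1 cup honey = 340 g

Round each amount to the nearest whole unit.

honey: 74 tbsp; mashed banana: 2208 g; heavy cream: 630 mL; rolled oats: 118 g

Scaling factor: 42/8 = 21/4 = 5.25.
honey: 300 g × 21/4 ÷ 340 g/cup × 16 tbsp/cup ≈ 74 tbsp
mashed banana: (1 cup + 13 tbsp = 1.8125 cup) × 21/4 × 232 g/cup ≈ 2208 g
heavy cream: 8 tbsp × 21/4 × 15 mL/tbsp = 630 mL
rolled oats: 0.25 cup × 21/4 × 90 g/cup ≈ 118 g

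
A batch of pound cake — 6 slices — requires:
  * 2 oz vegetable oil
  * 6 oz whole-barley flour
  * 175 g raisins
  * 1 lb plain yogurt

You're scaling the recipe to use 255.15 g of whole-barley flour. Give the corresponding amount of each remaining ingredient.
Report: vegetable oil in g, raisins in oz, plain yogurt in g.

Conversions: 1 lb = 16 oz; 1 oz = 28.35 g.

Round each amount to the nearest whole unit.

vegetable oil: 85 g; raisins: 9 oz; plain yogurt: 680 g

The original recipe has 170.1 g of whole-barley flour, so the scaling factor is 255.15 ÷ 170.1 = 3/2 = 1.5.
vegetable oil: 2 oz × 3/2 × 28.35 g/oz ≈ 85 g
raisins: 175 g × 3/2 ÷ 28.35 g/oz ≈ 9 oz
plain yogurt: 1 lb × 3/2 × 16 oz/lb × 28.35 g/oz ≈ 680 g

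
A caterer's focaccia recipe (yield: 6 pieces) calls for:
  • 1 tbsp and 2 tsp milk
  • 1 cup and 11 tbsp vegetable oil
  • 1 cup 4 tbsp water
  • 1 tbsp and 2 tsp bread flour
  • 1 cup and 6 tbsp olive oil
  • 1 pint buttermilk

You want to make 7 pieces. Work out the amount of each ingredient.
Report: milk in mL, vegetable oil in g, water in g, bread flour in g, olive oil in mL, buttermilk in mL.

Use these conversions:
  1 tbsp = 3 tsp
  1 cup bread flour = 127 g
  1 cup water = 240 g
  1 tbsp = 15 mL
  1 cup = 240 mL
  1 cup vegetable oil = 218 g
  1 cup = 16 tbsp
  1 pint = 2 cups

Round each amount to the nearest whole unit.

Scaling factor: 7/6.
milk: (1 tbsp + 2 tsp = 5/3 tbsp) × 7/6 × 15 mL/tbsp ≈ 29 mL
vegetable oil: (1 cup + 11 tbsp = 1.6875 cup) × 7/6 × 218 g/cup ≈ 429 g
water: (1 cup + 4 tbsp = 1.25 cup) × 7/6 × 240 g/cup = 350 g
bread flour: (1 tbsp + 2 tsp = 5/3 tbsp) × 7/6 ÷ 16 tbsp/cup × 127 g/cup ≈ 15 g
olive oil: (1 cup + 6 tbsp = 1.375 cup) × 7/6 × 240 mL/cup = 385 mL
buttermilk: 1 pint × 7/6 × 2 cup/pint × 240 mL/cup = 560 mL

milk: 29 mL; vegetable oil: 429 g; water: 350 g; bread flour: 15 g; olive oil: 385 mL; buttermilk: 560 mL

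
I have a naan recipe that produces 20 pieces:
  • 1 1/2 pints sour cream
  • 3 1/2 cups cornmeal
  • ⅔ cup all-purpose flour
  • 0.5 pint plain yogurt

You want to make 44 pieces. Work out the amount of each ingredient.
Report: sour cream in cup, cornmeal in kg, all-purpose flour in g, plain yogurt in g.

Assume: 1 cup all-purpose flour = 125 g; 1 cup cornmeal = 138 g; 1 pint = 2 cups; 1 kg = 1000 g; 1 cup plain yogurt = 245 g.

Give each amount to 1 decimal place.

Scaling factor: 44/20 = 11/5 = 2.2.
sour cream: 1.5 pint × 11/5 × 2 cup/pint = 6.6 cup
cornmeal: 3.5 cup × 11/5 × 138 g/cup ÷ 1000 g/kg ≈ 1.1 kg
all-purpose flour: 2/3 cup × 11/5 × 125 g/cup ≈ 183.3 g
plain yogurt: 0.5 pint × 11/5 × 2 cup/pint × 245 g/cup = 539.0 g

sour cream: 6.6 cup; cornmeal: 1.1 kg; all-purpose flour: 183.3 g; plain yogurt: 539.0 g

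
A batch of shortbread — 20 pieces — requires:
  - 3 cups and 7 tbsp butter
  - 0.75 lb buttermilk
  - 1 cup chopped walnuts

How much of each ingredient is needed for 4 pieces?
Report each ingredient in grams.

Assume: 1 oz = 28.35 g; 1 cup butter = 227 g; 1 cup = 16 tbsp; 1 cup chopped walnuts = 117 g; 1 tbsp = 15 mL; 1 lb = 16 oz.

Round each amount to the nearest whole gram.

Scaling factor: 4/20 = 1/5 = 0.2.
butter: (3 cup + 7 tbsp = 3.4375 cup) × 1/5 × 227 g/cup ≈ 156 g
buttermilk: 0.75 lb × 1/5 × 16 oz/lb × 28.35 g/oz ≈ 68 g
chopped walnuts: 1 cup × 1/5 × 117 g/cup ≈ 23 g

butter: 156 g; buttermilk: 68 g; chopped walnuts: 23 g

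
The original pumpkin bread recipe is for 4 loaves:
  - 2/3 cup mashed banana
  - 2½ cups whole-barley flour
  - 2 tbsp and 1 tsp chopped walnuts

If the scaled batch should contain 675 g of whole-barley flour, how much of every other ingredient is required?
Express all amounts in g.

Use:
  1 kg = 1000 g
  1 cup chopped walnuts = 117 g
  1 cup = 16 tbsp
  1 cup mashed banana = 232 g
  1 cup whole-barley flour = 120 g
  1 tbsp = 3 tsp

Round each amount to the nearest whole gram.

mashed banana: 348 g; chopped walnuts: 38 g

The original recipe has 300 g of whole-barley flour, so the scaling factor is 675 ÷ 300 = 9/4 = 2.25.
mashed banana: 2/3 cup × 9/4 × 232 g/cup = 348 g
chopped walnuts: (2 tbsp + 1 tsp = 7/3 tbsp) × 9/4 ÷ 16 tbsp/cup × 117 g/cup ≈ 38 g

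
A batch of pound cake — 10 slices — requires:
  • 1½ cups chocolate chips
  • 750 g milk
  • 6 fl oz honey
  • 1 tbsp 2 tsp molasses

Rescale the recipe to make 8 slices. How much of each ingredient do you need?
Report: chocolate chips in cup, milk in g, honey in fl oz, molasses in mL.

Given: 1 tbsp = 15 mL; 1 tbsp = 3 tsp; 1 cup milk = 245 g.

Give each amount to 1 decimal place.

chocolate chips: 1.2 cup; milk: 600.0 g; honey: 4.8 fl oz; molasses: 20.0 mL

Scaling factor: 8/10 = 4/5 = 0.8.
chocolate chips: 1.5 cup × 4/5 = 1.2 cup
milk: 750 g × 4/5 = 600.0 g
honey: 6 fl oz × 4/5 = 4.8 fl oz
molasses: (1 tbsp + 2 tsp = 5/3 tbsp) × 4/5 × 15 mL/tbsp = 20.0 mL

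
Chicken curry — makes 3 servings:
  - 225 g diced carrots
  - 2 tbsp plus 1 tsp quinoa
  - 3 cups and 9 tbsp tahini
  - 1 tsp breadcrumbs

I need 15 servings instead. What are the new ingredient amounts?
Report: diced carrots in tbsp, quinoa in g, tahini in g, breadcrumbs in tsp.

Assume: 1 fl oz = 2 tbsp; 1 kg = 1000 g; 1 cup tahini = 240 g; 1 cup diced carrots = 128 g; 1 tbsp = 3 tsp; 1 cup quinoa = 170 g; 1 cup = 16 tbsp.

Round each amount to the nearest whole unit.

diced carrots: 141 tbsp; quinoa: 124 g; tahini: 4275 g; breadcrumbs: 5 tsp

Scaling factor: 15/3 = 5.
diced carrots: 225 g × 5 ÷ 128 g/cup × 16 tbsp/cup ≈ 141 tbsp
quinoa: (2 tbsp + 1 tsp = 7/3 tbsp) × 5 ÷ 16 tbsp/cup × 170 g/cup ≈ 124 g
tahini: (3 cup + 9 tbsp = 3.5625 cup) × 5 × 240 g/cup = 4275 g
breadcrumbs: 1 tsp × 5 = 5 tsp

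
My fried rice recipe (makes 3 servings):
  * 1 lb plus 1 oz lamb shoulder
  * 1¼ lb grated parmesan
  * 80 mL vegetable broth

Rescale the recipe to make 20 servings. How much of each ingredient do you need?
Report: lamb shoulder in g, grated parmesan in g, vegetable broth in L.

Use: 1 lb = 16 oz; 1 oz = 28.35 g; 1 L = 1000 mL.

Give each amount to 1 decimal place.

Scaling factor: 20/3.
lamb shoulder: (1 lb + 1 oz = 1.0625 lb) × 20/3 × 16 oz/lb × 28.35 g/oz = 3213.0 g
grated parmesan: 1.25 lb × 20/3 × 16 oz/lb × 28.35 g/oz = 3780.0 g
vegetable broth: 80 mL × 20/3 ÷ 1000 mL/L ≈ 0.5 L

lamb shoulder: 3213.0 g; grated parmesan: 3780.0 g; vegetable broth: 0.5 L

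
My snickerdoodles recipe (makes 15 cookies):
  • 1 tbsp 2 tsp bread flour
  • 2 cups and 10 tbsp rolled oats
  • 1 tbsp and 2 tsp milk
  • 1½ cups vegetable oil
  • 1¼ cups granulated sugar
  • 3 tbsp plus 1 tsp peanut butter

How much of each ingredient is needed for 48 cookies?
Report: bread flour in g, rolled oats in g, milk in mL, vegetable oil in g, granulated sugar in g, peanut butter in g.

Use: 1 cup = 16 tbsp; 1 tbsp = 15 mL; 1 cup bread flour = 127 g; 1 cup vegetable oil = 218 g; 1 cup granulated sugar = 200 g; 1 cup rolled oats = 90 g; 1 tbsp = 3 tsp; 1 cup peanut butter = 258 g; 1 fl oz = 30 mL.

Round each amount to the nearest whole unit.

Scaling factor: 48/15 = 16/5 = 3.2.
bread flour: (1 tbsp + 2 tsp = 5/3 tbsp) × 16/5 ÷ 16 tbsp/cup × 127 g/cup ≈ 42 g
rolled oats: (2 cup + 10 tbsp = 2.625 cup) × 16/5 × 90 g/cup = 756 g
milk: (1 tbsp + 2 tsp = 5/3 tbsp) × 16/5 × 15 mL/tbsp = 80 mL
vegetable oil: 1.5 cup × 16/5 × 218 g/cup ≈ 1046 g
granulated sugar: 1.25 cup × 16/5 × 200 g/cup = 800 g
peanut butter: (3 tbsp + 1 tsp = 10/3 tbsp) × 16/5 ÷ 16 tbsp/cup × 258 g/cup = 172 g

bread flour: 42 g; rolled oats: 756 g; milk: 80 mL; vegetable oil: 1046 g; granulated sugar: 800 g; peanut butter: 172 g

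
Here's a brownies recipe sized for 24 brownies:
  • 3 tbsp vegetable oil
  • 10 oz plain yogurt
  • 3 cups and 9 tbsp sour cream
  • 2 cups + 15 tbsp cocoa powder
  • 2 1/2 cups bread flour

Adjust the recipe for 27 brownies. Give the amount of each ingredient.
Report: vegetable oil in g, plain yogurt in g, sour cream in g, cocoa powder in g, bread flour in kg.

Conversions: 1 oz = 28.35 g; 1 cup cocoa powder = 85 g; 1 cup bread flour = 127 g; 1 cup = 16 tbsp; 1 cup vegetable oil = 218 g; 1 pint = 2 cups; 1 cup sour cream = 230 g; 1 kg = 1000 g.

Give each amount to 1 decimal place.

Scaling factor: 27/24 = 9/8 = 1.125.
vegetable oil: 3 tbsp × 9/8 ÷ 16 tbsp/cup × 218 g/cup ≈ 46.0 g
plain yogurt: 10 oz × 9/8 × 28.35 g/oz ≈ 318.9 g
sour cream: (3 cup + 9 tbsp = 3.5625 cup) × 9/8 × 230 g/cup ≈ 921.8 g
cocoa powder: (2 cup + 15 tbsp = 2.9375 cup) × 9/8 × 85 g/cup ≈ 280.9 g
bread flour: 2.5 cup × 9/8 × 127 g/cup ÷ 1000 g/kg ≈ 0.4 kg

vegetable oil: 46.0 g; plain yogurt: 318.9 g; sour cream: 921.8 g; cocoa powder: 280.9 g; bread flour: 0.4 kg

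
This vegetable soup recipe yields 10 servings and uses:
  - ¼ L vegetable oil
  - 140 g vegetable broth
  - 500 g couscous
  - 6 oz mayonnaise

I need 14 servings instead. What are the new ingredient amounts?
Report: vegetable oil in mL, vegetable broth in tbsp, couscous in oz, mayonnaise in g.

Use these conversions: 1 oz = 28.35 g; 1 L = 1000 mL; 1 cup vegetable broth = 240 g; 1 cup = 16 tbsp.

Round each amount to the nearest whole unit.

vegetable oil: 350 mL; vegetable broth: 13 tbsp; couscous: 25 oz; mayonnaise: 238 g

Scaling factor: 14/10 = 7/5 = 1.4.
vegetable oil: 0.25 L × 7/5 × 1000 mL/L = 350 mL
vegetable broth: 140 g × 7/5 ÷ 240 g/cup × 16 tbsp/cup ≈ 13 tbsp
couscous: 500 g × 7/5 ÷ 28.35 g/oz ≈ 25 oz
mayonnaise: 6 oz × 7/5 × 28.35 g/oz ≈ 238 g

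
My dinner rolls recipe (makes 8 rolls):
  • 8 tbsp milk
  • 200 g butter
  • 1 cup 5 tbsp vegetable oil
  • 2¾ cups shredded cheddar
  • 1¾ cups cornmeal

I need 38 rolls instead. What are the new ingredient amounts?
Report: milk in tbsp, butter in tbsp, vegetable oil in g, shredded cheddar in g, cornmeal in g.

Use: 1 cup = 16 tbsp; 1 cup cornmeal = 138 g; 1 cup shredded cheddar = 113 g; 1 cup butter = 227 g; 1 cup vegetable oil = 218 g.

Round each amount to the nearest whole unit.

milk: 38 tbsp; butter: 67 tbsp; vegetable oil: 1359 g; shredded cheddar: 1476 g; cornmeal: 1147 g

Scaling factor: 38/8 = 19/4 = 4.75.
milk: 8 tbsp × 19/4 = 38 tbsp
butter: 200 g × 19/4 ÷ 227 g/cup × 16 tbsp/cup ≈ 67 tbsp
vegetable oil: (1 cup + 5 tbsp = 1.3125 cup) × 19/4 × 218 g/cup ≈ 1359 g
shredded cheddar: 2.75 cup × 19/4 × 113 g/cup ≈ 1476 g
cornmeal: 1.75 cup × 19/4 × 138 g/cup ≈ 1147 g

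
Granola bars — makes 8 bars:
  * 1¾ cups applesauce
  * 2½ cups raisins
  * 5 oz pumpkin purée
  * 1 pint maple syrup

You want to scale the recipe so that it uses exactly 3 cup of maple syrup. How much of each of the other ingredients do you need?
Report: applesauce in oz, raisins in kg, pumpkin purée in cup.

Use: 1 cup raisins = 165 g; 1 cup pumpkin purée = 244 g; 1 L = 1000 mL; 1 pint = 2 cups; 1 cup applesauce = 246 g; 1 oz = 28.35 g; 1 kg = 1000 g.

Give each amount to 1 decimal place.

The original recipe has 2 cup of maple syrup, so the scaling factor is 3 ÷ 2 = 3/2 = 1.5.
applesauce: 1.75 cup × 3/2 × 246 g/cup ÷ 28.35 g/oz ≈ 22.8 oz
raisins: 2.5 cup × 3/2 × 165 g/cup ÷ 1000 g/kg ≈ 0.6 kg
pumpkin purée: 5 oz × 3/2 × 28.35 g/oz ÷ 244 g/cup ≈ 0.9 cup

applesauce: 22.8 oz; raisins: 0.6 kg; pumpkin purée: 0.9 cup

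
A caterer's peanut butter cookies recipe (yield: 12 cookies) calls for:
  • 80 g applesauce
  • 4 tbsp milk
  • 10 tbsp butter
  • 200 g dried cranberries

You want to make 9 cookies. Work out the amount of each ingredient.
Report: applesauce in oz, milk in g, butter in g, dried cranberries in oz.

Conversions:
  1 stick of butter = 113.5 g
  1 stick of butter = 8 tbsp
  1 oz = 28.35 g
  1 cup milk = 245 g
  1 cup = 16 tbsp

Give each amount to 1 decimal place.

applesauce: 2.1 oz; milk: 45.9 g; butter: 106.4 g; dried cranberries: 5.3 oz

Scaling factor: 9/12 = 3/4 = 0.75.
applesauce: 80 g × 3/4 ÷ 28.35 g/oz ≈ 2.1 oz
milk: 4 tbsp × 3/4 ÷ 16 tbsp/cup × 245 g/cup ≈ 45.9 g
butter: 10 tbsp × 3/4 ÷ 8 tbsp/stick × 113.5 g/stick ≈ 106.4 g
dried cranberries: 200 g × 3/4 ÷ 28.35 g/oz ≈ 5.3 oz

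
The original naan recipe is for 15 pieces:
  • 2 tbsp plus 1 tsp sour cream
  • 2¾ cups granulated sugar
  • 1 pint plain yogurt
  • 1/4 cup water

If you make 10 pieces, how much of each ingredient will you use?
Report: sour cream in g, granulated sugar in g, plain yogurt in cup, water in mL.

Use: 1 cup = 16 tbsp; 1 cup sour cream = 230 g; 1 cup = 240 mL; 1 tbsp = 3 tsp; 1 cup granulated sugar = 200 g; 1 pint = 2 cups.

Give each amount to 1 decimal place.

sour cream: 22.4 g; granulated sugar: 366.7 g; plain yogurt: 1.3 cup; water: 40.0 mL

Scaling factor: 10/15 = 2/3.
sour cream: (2 tbsp + 1 tsp = 7/3 tbsp) × 2/3 ÷ 16 tbsp/cup × 230 g/cup ≈ 22.4 g
granulated sugar: 2.75 cup × 2/3 × 200 g/cup ≈ 366.7 g
plain yogurt: 1 pint × 2/3 × 2 cup/pint ≈ 1.3 cup
water: 0.25 cup × 2/3 × 240 mL/cup = 40.0 mL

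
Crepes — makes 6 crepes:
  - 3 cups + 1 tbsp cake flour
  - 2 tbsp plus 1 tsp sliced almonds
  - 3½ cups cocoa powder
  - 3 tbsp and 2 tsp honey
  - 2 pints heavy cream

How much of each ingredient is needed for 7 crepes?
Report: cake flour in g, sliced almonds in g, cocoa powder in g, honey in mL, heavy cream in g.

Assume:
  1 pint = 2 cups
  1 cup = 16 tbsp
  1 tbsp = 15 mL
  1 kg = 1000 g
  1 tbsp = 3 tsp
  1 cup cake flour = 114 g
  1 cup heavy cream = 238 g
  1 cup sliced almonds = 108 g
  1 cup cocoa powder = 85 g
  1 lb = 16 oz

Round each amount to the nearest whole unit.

Scaling factor: 7/6.
cake flour: (3 cup + 1 tbsp = 3.0625 cup) × 7/6 × 114 g/cup ≈ 407 g
sliced almonds: (2 tbsp + 1 tsp = 7/3 tbsp) × 7/6 ÷ 16 tbsp/cup × 108 g/cup ≈ 18 g
cocoa powder: 3.5 cup × 7/6 × 85 g/cup ≈ 347 g
honey: (3 tbsp + 2 tsp = 11/3 tbsp) × 7/6 × 15 mL/tbsp ≈ 64 mL
heavy cream: 2 pint × 7/6 × 2 cup/pint × 238 g/cup ≈ 1111 g

cake flour: 407 g; sliced almonds: 18 g; cocoa powder: 347 g; honey: 64 mL; heavy cream: 1111 g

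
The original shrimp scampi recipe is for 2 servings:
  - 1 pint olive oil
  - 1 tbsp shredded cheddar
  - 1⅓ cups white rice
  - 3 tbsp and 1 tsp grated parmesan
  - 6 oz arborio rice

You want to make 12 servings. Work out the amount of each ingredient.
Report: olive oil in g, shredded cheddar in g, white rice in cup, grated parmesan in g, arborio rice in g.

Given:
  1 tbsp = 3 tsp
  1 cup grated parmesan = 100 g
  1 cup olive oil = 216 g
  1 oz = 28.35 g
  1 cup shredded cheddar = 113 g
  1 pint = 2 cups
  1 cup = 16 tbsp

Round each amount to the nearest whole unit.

Scaling factor: 12/2 = 6.
olive oil: 1 pint × 6 × 2 cup/pint × 216 g/cup = 2592 g
shredded cheddar: 1 tbsp × 6 ÷ 16 tbsp/cup × 113 g/cup ≈ 42 g
white rice: 4/3 cup × 6 = 8 cup
grated parmesan: (3 tbsp + 1 tsp = 10/3 tbsp) × 6 ÷ 16 tbsp/cup × 100 g/cup = 125 g
arborio rice: 6 oz × 6 × 28.35 g/oz ≈ 1021 g

olive oil: 2592 g; shredded cheddar: 42 g; white rice: 8 cup; grated parmesan: 125 g; arborio rice: 1021 g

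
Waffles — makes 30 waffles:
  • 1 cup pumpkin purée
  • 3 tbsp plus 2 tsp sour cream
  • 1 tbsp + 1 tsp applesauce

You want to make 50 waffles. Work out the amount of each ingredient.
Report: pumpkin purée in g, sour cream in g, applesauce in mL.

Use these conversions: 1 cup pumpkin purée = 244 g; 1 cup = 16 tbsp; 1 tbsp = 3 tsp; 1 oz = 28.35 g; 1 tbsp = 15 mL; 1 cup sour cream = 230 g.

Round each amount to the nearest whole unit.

pumpkin purée: 407 g; sour cream: 88 g; applesauce: 33 mL

Scaling factor: 50/30 = 5/3.
pumpkin purée: 1 cup × 5/3 × 244 g/cup ≈ 407 g
sour cream: (3 tbsp + 2 tsp = 11/3 tbsp) × 5/3 ÷ 16 tbsp/cup × 230 g/cup ≈ 88 g
applesauce: (1 tbsp + 1 tsp = 4/3 tbsp) × 5/3 × 15 mL/tbsp ≈ 33 mL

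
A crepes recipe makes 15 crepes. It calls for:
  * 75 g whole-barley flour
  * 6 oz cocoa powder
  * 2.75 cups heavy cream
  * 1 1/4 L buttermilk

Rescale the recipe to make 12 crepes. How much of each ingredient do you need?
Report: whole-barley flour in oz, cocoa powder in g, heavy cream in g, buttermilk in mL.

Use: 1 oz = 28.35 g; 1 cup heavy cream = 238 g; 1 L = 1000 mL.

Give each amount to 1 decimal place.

whole-barley flour: 2.1 oz; cocoa powder: 136.1 g; heavy cream: 523.6 g; buttermilk: 1000.0 mL

Scaling factor: 12/15 = 4/5 = 0.8.
whole-barley flour: 75 g × 4/5 ÷ 28.35 g/oz ≈ 2.1 oz
cocoa powder: 6 oz × 4/5 × 28.35 g/oz ≈ 136.1 g
heavy cream: 2.75 cup × 4/5 × 238 g/cup = 523.6 g
buttermilk: 1.25 L × 4/5 × 1000 mL/L = 1000.0 mL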